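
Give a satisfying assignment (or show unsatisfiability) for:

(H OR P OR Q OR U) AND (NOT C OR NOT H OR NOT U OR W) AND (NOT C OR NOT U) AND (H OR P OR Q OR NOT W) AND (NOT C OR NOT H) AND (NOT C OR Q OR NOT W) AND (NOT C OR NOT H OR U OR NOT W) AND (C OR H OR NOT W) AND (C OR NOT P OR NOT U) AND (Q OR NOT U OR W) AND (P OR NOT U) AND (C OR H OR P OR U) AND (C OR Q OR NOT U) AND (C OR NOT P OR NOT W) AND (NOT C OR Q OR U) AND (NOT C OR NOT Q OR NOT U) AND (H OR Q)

Q = False, C = False, P = True, H = True, U = False, W = False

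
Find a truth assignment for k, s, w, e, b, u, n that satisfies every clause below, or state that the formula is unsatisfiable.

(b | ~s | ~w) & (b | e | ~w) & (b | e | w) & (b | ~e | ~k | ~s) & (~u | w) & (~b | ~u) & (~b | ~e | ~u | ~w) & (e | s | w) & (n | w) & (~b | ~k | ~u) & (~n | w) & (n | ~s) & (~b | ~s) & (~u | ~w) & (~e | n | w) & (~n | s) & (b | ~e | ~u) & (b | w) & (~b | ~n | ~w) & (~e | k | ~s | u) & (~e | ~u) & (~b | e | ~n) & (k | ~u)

Set k = False.
  then (k | ~u) forces u = False.
Try s = True:
  (n | ~s) forces n = True.
  (~n | w) forces w = True.
  (b | ~s | ~w) forces b = True.
  clause (~b | ~s) is falsified — backtrack.
So s = False.
  then (~n | s) forces n = False.
  then (n | w) forces w = True.
Set e = False.
  then (b | e | ~w) forces b = True.
All clauses satisfied.

k: False, s: False, w: True, e: False, b: True, u: False, n: False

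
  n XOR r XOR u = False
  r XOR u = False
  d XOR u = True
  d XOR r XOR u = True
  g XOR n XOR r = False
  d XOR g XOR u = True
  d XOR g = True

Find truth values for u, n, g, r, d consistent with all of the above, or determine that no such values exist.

u=F, n=F, g=F, r=F, d=T

n XOR r XOR u = F XOR F XOR F = False ✓
r XOR u = F XOR F = False ✓
d XOR u = T XOR F = True ✓
d XOR r XOR u = T XOR F XOR F = True ✓
g XOR n XOR r = F XOR F XOR F = False ✓
d XOR g XOR u = T XOR F XOR F = True ✓
d XOR g = T XOR F = True ✓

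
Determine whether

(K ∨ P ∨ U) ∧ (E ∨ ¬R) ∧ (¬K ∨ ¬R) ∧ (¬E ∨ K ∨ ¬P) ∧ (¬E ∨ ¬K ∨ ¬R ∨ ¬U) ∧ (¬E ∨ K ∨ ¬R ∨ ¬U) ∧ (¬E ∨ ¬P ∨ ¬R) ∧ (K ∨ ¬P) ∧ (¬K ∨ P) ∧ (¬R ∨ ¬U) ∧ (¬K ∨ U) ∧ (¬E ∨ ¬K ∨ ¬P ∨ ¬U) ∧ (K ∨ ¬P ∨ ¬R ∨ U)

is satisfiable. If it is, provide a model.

Set K = False.
  then (K ∨ ¬P) forces P = False.
  then (K ∨ P ∨ U) forces U = True.
  then (¬R ∨ ¬U) forces R = False.
Set E = False.
All clauses satisfied.

K = False; U = True; P = False; R = False; E = False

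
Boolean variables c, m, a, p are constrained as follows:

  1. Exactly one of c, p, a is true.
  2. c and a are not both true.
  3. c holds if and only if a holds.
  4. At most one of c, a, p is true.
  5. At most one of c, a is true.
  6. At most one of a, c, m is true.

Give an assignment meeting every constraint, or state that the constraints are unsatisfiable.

c = False, m = True, a = False, p = True

  (1) {c, p, a}: 1 true — exactly one ✓
  (2) c=F, a=F — not both ✓
  (3) c=F, a=F — same ✓
  (4) {c, a, p}: 1 true — at most one ✓
  (5) {c, a}: 0 true — at most one ✓
  (6) {a, c, m}: 1 true — at most one ✓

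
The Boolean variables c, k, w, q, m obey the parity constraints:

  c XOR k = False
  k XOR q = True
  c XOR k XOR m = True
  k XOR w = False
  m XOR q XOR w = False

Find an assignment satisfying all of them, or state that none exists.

c = False; k = False; w = False; q = True; m = True

c XOR k = F XOR F = False ✓
k XOR q = F XOR T = True ✓
c XOR k XOR m = F XOR F XOR T = True ✓
k XOR w = F XOR F = False ✓
m XOR q XOR w = T XOR T XOR F = False ✓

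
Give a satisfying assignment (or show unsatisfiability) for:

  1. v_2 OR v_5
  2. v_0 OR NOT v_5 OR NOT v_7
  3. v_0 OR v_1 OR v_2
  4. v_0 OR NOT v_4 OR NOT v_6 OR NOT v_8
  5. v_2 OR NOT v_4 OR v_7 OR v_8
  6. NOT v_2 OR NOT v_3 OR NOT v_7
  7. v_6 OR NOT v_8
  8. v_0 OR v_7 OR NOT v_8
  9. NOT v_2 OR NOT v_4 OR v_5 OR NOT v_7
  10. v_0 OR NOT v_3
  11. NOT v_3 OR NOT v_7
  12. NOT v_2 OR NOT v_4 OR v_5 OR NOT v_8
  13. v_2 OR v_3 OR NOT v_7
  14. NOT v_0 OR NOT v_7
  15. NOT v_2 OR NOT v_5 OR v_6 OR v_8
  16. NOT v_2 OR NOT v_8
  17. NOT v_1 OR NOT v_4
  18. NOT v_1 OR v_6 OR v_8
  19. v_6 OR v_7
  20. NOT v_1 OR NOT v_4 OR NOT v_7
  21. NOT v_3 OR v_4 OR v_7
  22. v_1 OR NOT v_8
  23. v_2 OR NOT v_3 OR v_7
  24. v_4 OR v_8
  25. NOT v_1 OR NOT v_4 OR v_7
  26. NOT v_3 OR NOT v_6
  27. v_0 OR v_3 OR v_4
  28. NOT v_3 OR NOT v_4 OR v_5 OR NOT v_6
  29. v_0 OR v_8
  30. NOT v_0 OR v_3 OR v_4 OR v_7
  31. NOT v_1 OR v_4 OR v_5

v_0: True, v_1: False, v_2: True, v_3: False, v_4: True, v_5: False, v_6: True, v_7: False, v_8: False

Set v_0 = True.
  then (NOT v_0 OR NOT v_7) forces v_7 = False.
  then (v_6 OR v_7) forces v_6 = True.
  then (NOT v_3 OR NOT v_6) forces v_3 = False.
  then (NOT v_0 OR v_3 OR v_4 OR v_7) forces v_4 = True.
  then (NOT v_1 OR NOT v_4) forces v_1 = False.
  then (v_1 OR NOT v_8) forces v_8 = False.
  then (v_2 OR NOT v_4 OR v_7 OR v_8) forces v_2 = True.
Set v_5 = False.
All clauses satisfied.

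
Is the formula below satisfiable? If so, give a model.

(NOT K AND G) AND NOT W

G = True, K = False, W = False

  NOT K AND G = True
    NOT K = True
  NOT W = True
Both conjuncts True, so the formula holds.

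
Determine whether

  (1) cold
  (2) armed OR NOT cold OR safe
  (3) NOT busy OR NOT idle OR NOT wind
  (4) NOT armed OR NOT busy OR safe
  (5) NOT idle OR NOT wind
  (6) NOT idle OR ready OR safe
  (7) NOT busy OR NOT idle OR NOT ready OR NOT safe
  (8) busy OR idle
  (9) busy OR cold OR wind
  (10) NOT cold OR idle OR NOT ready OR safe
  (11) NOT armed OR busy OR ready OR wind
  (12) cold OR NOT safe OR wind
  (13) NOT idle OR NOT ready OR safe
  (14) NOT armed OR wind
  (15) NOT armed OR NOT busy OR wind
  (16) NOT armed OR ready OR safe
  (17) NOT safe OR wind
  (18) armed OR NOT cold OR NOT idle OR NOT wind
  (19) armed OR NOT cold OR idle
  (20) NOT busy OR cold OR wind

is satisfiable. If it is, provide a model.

Unit clause (cold) forces cold = True.
Try wind = False:
  (NOT armed OR wind) forces armed = False.
  (armed OR NOT cold OR safe) forces safe = True.
  clause (NOT safe OR wind) is falsified — backtrack.
So wind = True.
  then (NOT idle OR NOT wind) forces idle = False.
  then (busy OR idle) forces busy = True.
  then (armed OR NOT cold OR idle) forces armed = True.
  then (NOT armed OR NOT busy OR safe) forces safe = True.
Set ready = True.
All clauses satisfied.

wind: True; busy: True; idle: False; armed: True; safe: True; ready: True; cold: True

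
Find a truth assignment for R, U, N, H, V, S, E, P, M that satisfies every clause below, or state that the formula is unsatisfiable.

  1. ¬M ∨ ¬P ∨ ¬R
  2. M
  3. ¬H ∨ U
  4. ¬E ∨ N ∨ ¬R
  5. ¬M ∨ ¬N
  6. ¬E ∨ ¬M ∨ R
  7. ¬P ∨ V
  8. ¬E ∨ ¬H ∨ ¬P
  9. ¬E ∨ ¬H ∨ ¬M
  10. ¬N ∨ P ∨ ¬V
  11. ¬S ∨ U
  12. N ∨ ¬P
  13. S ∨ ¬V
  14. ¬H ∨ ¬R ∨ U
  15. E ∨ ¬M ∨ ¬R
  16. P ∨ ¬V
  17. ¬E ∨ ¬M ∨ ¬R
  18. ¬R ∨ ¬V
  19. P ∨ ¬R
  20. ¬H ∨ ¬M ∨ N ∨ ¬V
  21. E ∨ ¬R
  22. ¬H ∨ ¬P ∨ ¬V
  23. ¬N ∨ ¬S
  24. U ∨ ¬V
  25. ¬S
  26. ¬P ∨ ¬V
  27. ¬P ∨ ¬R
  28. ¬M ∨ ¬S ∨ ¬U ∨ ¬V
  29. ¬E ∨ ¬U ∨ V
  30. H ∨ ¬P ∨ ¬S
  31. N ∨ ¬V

R = False, U = True, N = False, H = True, V = False, S = False, E = False, P = False, M = True

Unit clause (M) forces M = True.
In (¬M ∨ ¬N) only ¬N is left, so N = False.
In (N ∨ ¬P) only ¬P is left, so P = False.
In (P ∨ ¬V) only ¬V is left, so V = False.
In (P ∨ ¬R) only ¬R is left, so R = False.
Unit clause (¬S) forces S = False.
In (¬E ∨ ¬M ∨ R) only ¬E is left, so E = False.
Set U = True.
Set H = True.
All clauses satisfied.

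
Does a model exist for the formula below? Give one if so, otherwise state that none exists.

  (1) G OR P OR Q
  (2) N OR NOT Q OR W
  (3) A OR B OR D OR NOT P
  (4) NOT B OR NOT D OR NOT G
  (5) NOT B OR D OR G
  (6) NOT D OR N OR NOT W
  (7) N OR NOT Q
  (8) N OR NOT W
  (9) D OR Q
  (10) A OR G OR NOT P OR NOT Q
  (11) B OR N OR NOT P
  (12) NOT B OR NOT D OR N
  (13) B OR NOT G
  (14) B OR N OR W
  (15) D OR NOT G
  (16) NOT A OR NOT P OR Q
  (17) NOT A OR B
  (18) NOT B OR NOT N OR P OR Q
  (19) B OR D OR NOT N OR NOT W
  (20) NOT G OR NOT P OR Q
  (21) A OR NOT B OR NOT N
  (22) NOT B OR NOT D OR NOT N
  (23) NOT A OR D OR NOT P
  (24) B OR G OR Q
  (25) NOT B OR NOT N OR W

B = False, G = False, W = False, Q = True, P = False, D = True, A = False, N = True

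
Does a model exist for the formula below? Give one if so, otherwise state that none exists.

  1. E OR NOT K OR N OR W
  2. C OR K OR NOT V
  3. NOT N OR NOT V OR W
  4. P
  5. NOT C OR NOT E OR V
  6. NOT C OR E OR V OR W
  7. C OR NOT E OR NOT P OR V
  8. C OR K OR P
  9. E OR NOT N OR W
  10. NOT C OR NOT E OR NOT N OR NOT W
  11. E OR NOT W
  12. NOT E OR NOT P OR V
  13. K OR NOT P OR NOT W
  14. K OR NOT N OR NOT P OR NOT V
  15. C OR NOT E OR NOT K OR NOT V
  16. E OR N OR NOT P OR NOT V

Unit clause (P) forces P = True.
Set E = False.
  then (E OR NOT W) forces W = False.
  then (E OR NOT N OR W) forces N = False.
  then (E OR N OR NOT P OR NOT V) forces V = False.
  then (E OR NOT K OR N OR W) forces K = False.
  then (NOT C OR E OR V OR W) forces C = False.
All clauses satisfied.

E: False; V: False; P: True; K: False; N: False; C: False; W: False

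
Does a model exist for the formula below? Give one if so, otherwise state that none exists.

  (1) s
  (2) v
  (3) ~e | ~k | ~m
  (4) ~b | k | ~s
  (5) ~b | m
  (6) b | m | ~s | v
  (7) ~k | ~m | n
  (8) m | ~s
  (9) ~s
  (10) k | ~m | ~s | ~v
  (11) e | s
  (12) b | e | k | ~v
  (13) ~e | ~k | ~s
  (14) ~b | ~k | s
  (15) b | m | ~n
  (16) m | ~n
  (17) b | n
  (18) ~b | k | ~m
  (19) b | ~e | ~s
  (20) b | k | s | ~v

Unsatisfiable — no assignment works.

Case s = True:
  Clause (~s) is falsified — contradiction.
Case s = False:
  Clause (s) is falsified — contradiction.
Both cases fail, so the formula is unsatisfiable.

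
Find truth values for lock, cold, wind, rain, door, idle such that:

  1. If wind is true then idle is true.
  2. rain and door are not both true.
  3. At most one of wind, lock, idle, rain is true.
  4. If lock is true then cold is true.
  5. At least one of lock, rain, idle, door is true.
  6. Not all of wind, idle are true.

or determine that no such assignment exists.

lock = False; cold = True; wind = False; rain = False; door = True; idle = True

  (1) wind=F ⇒ idle: vacuous ✓
  (2) rain=F, door=T — not both ✓
  (3) {wind, lock, idle, rain}: 1 true — at most one ✓
  (4) lock=F ⇒ cold: vacuous ✓
  (5) {lock, rain, idle, door}: 2 true — at least one ✓
  (6) {wind, idle}: 1/2 true — not all ✓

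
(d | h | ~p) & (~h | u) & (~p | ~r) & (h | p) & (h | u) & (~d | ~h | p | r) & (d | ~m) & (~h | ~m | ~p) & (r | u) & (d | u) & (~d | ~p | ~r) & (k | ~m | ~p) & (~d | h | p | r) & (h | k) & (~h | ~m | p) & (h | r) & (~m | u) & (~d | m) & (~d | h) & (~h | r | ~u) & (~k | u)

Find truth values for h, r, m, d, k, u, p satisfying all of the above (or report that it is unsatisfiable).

Try h = False:
  (h | p) forces p = True.
  (d | h | ~p) forces d = True.
  clause (~d | h) is falsified — backtrack.
So h = True.
  then (~h | u) forces u = True.
  then (~h | r | ~u) forces r = True.
  then (~p | ~r) forces p = False.
  then (~h | ~m | p) forces m = False.
  then (~d | m) forces d = False.
Set k = True.
All clauses satisfied.

h=T; r=T; m=F; d=F; k=T; u=T; p=F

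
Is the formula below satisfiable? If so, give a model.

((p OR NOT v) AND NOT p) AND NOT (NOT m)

p=F; v=F; m=T

  (p OR NOT v) AND NOT p = True
    p OR NOT v = True
      NOT v = True
    NOT p = True
  NOT (NOT m) = True
    NOT m = False
Both conjuncts True, so the formula holds.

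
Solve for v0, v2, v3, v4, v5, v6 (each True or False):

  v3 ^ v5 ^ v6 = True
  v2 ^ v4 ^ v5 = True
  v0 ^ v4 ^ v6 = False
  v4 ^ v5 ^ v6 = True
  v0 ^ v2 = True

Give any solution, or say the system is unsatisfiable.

v0 = True; v2 = False; v3 = True; v4 = True; v5 = False; v6 = False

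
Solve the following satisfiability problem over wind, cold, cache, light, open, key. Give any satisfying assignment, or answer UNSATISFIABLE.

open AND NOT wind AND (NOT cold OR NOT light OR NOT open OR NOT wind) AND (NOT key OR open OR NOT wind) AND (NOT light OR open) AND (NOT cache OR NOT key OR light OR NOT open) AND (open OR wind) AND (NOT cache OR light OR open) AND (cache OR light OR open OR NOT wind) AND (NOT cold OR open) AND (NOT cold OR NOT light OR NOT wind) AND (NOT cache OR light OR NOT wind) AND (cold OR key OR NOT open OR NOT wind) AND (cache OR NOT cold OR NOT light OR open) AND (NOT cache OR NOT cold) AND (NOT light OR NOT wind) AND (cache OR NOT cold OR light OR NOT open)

Unit clause (open) forces open = True.
Unit clause (NOT wind) forces wind = False.
Set cold = False.
Set cache = True.
Set light = False.
  then (NOT cache OR NOT key OR light OR NOT open) forces key = False.
All clauses satisfied.

wind = False; cold = False; cache = True; light = False; open = True; key = False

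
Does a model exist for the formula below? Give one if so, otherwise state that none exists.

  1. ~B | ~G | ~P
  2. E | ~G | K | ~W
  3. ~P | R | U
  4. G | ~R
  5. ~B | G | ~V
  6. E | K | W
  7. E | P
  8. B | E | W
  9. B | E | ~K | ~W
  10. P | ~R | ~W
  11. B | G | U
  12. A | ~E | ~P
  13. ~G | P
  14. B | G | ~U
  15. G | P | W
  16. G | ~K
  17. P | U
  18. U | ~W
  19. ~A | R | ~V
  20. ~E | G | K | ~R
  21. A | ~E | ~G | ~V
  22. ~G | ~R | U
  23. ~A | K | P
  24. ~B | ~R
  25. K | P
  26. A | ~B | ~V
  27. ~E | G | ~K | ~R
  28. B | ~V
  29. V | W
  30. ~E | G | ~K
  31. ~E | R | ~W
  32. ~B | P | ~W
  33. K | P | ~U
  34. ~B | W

B: False, P: True, A: True, E: True, V: False, K: True, G: True, W: True, U: True, R: True

Set B = False.
  then (B | ~V) forces V = False.
  then (V | W) forces W = True.
  then (U | ~W) forces U = True.
  then (B | G | ~U) forces G = True.
  then (~G | P) forces P = True.
Set A = True.
Try E = False:
  (E | ~G | K | ~W) forces K = True.
  clause (B | E | ~K | ~W) is falsified — backtrack.
So E = True.
  then (~E | R | ~W) forces R = True.
Set K = True.
All clauses satisfied.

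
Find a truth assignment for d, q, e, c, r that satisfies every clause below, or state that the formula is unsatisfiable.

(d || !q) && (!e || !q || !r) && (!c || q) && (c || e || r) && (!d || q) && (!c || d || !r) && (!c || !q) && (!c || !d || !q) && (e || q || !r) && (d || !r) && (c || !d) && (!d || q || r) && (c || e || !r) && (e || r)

Try d = True:
  (!d || q) forces q = True.
  (!c || !q) forces c = False.
  clause (c || !d) is falsified — backtrack.
So d = False.
  then (d || !q) forces q = False.
  then (!c || q) forces c = False.
  then (d || !r) forces r = False.
  then (e || r) forces e = True.
All clauses satisfied.

d = False, q = False, e = True, c = False, r = False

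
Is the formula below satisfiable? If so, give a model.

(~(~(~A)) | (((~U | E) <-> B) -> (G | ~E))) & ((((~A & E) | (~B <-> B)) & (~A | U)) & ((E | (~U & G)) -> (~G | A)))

G = False, U = True, E = True, A = False, B = False

  ~(~(~A)) | (((~U | E) <-> B) -> (G | ~E)) = True
    ~(~(~A)) = True
      ~(~A) = False
        ~A = True
    ((~U | E) <-> B) -> (G | ~E) = True
      (~U | E) <-> B = False
        ~U | E = True
          ~U = False
      G | ~E = False
        ~E = False
  (((~A & E) | (~B <-> B)) & (~A | U)) & ((E | (~U & G)) -> (~G | A)) = True
    ((~A & E) | (~B <-> B)) & (~A | U) = True
      (~A & E) | (~B <-> B) = True
        ~A & E = True
          ~A = True
        ~B <-> B = False
          ~B = True
      ~A | U = True
        ~A = True
    (E | (~U & G)) -> (~G | A) = True
      E | (~U & G) = True
        ~U & G = False
          ~U = False
      ~G | A = True
        ~G = True
Both conjuncts True, so the formula holds.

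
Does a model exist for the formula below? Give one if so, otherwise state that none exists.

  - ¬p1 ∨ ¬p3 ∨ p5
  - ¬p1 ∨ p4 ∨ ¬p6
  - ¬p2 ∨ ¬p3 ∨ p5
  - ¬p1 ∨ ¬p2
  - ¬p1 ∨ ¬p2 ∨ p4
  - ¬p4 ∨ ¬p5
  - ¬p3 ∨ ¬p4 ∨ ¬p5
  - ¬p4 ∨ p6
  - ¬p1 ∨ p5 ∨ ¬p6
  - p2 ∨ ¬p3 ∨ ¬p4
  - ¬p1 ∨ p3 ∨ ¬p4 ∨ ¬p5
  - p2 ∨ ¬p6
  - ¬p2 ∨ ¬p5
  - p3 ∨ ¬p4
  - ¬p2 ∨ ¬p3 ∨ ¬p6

Set p1 = True.
  then (¬p1 ∨ ¬p2) forces p2 = False.
  then (p2 ∨ ¬p6) forces p6 = False.
  then (¬p4 ∨ p6) forces p4 = False.
Set p3 = False.
Set p5 = False.
All clauses satisfied.

p1: True; p2: False; p3: False; p4: False; p5: False; p6: False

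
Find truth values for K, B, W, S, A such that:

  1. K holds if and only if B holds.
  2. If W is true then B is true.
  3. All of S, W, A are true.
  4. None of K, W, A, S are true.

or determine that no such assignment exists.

Case W = True:
  Constraint (4) is violated (W=T) — contradiction.
Case W = False:
  Constraint (3) is violated (W=F) — contradiction.
Both cases fail — unsatisfiable.

UNSATISFIABLE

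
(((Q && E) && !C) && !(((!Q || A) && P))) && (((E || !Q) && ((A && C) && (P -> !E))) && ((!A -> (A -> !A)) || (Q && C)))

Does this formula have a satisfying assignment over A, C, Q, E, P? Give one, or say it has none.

Unsatisfiable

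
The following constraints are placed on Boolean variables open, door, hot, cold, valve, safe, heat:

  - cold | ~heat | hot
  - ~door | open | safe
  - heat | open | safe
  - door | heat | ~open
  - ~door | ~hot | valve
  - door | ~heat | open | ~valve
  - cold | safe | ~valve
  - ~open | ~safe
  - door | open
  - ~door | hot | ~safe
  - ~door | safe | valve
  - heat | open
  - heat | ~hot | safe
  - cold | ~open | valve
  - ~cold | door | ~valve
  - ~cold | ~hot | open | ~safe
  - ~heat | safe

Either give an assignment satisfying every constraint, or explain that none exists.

Set open = True.
  then (~open | ~safe) forces safe = False.
  then (~heat | safe) forces heat = False.
  then (door | heat | ~open) forces door = True.
  then (~door | safe | valve) forces valve = True.
  then (heat | ~hot | safe) forces hot = False.
  then (cold | safe | ~valve) forces cold = True.
All clauses satisfied.

open = True, door = True, hot = False, cold = True, valve = True, safe = False, heat = False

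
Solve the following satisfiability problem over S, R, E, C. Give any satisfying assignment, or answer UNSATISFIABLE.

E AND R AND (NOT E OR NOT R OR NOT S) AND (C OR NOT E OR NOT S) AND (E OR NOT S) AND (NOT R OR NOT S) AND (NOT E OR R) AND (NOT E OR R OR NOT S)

S: False; R: True; E: True; C: True

Unit clause (E) forces E = True.
Unit clause (R) forces R = True.
In (NOT E OR NOT R OR NOT S) only NOT S is left, so S = False.
Set C = True.
Check each clause:
  (E): E holds.
  (R): R holds.
  (NOT E OR NOT R OR NOT S): NOT S holds.
  (C OR NOT E OR NOT S): C holds.
  (E OR NOT S): E holds.
  (NOT R OR NOT S): NOT S holds.
  (NOT E OR R): R holds.
  (NOT E OR R OR NOT S): R holds.
All clauses satisfied.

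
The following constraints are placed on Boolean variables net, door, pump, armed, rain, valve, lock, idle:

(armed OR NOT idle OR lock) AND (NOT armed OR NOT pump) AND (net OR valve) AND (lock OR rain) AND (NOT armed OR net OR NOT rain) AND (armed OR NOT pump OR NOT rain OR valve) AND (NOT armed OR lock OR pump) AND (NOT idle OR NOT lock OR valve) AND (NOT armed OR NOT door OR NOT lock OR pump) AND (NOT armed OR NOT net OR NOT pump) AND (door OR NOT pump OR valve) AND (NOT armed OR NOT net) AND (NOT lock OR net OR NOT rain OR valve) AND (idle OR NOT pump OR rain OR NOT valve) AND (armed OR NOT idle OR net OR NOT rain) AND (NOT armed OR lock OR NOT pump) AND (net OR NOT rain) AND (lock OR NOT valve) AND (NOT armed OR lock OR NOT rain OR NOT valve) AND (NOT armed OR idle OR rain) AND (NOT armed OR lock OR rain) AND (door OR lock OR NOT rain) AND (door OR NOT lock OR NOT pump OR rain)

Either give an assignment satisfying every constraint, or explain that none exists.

Set net = True.
  then (NOT armed OR NOT net) forces armed = False.
Set door = False.
Set pump = False.
Set rain = False.
  then (lock OR rain) forces lock = True.
Set valve = False.
  then (NOT idle OR NOT lock OR valve) forces idle = False.
All clauses satisfied.

net = True, door = False, pump = False, armed = False, rain = False, valve = False, lock = True, idle = False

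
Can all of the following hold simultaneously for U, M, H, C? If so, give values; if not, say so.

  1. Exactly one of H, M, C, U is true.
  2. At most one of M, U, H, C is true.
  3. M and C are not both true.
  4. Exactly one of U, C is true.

U = True, M = False, H = False, C = False

  (1) {H, M, C, U}: 1 true — exactly one ✓
  (2) {M, U, H, C}: 1 true — at most one ✓
  (3) M=F, C=F — not both ✓
  (4) {U, C}: 1 true — exactly one ✓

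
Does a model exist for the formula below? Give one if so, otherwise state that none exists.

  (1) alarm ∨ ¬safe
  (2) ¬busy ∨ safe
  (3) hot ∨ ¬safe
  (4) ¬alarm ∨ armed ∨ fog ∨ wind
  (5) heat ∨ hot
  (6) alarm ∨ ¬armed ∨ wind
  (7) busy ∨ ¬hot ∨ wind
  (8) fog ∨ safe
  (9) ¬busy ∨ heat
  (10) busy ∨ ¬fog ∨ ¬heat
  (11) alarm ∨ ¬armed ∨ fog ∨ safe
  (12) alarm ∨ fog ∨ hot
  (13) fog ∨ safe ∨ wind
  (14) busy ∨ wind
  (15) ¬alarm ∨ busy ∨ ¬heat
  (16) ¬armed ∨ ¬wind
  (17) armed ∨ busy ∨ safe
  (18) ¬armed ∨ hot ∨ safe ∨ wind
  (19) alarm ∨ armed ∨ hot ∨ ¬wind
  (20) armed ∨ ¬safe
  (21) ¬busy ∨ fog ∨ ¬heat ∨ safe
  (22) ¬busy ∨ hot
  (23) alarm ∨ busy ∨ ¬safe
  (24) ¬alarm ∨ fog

Set heat = True.
Set hot = True.
Try fog = False:
  (fog ∨ safe) forces safe = True.
  (alarm ∨ ¬safe) forces alarm = True.
  clause (¬alarm ∨ fog) is falsified — backtrack.
So fog = True.
  then (busy ∨ ¬fog ∨ ¬heat) forces busy = True.
  then (¬busy ∨ safe) forces safe = True.
  then (armed ∨ ¬safe) forces armed = True.
  then (alarm ∨ ¬safe) forces alarm = True.
  then (¬armed ∨ ¬wind) forces wind = False.
All clauses satisfied.

heat = True, hot = True, fog = True, armed = True, wind = False, safe = True, alarm = True, busy = True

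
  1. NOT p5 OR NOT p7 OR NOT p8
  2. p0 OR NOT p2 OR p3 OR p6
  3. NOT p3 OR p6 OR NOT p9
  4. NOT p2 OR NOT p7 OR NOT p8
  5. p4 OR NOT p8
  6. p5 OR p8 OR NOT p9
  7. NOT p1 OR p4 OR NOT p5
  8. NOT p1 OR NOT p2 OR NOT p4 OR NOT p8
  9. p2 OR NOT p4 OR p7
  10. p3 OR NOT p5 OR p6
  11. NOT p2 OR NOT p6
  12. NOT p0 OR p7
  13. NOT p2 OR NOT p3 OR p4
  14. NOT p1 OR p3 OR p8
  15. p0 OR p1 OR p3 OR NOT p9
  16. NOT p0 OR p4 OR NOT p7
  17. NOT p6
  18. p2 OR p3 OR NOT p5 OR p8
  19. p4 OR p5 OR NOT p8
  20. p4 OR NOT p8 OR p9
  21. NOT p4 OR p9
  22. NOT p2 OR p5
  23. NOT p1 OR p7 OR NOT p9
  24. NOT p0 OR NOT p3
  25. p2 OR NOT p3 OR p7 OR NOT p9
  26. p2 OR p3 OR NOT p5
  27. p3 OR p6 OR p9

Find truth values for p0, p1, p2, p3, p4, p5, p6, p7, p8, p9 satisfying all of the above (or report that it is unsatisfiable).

Unit clause (NOT p6) forces p6 = False.
Set p0 = False.
Set p1 = False.
Set p2 = False.
Set p3 = True.
  then (NOT p3 OR p6 OR NOT p9) forces p9 = False.
  then (NOT p4 OR p9) forces p4 = False.
  then (p4 OR NOT p8) forces p8 = False.
Set p5 = False.
Set p7 = True.
All clauses satisfied.

p0=F; p1=F; p2=F; p3=T; p4=F; p5=F; p6=F; p7=T; p8=F; p9=F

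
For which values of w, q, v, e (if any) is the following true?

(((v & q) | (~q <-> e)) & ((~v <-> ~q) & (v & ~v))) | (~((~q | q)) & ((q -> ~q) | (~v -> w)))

Case v = True: the formula simplifies to ~((~q | q)).
  q = True: this becomes ~((False | True)) = False.
  q = False: this becomes ~((True | False)) = False.
Case v = False: the formula simplifies to ~((~q | q)) & ((q -> ~q) | w).
  q = True: the conjunct ~((~q | q)) becomes ~((False | True)) = False.
  q = False: the conjunct ~((~q | q)) becomes ~((True | False)) = False.
Both cases fail — unsatisfiable.

No satisfying assignment exists.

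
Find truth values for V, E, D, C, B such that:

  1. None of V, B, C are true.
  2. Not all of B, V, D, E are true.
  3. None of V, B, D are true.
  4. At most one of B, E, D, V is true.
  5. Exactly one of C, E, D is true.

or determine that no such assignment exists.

V = False; E = True; D = False; C = False; B = False

  (1) {V, B, C}: 0 true — none ✓
  (2) {B, V, D, E}: 1/4 true — not all ✓
  (3) {V, B, D}: 0 true — none ✓
  (4) {B, E, D, V}: 1 true — at most one ✓
  (5) {C, E, D}: 1 true — exactly one ✓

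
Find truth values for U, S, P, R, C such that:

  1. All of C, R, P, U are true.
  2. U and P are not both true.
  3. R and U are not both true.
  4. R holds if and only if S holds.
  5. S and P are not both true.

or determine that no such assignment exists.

The formula is unsatisfiable.

Case U = True:
  (1) forces C = True.
  (1) forces R = True.
  Constraint (3) is violated (R=T, U=T) — contradiction.
Case U = False:
  Constraint (1) is violated (U=F) — contradiction.
Both cases fail — unsatisfiable.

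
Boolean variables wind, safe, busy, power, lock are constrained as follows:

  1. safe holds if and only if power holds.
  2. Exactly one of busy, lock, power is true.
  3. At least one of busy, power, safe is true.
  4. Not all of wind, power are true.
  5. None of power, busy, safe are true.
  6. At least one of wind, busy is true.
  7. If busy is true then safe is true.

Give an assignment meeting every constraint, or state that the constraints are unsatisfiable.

Case busy = True:
  Constraint (5) is violated (busy=T) — contradiction.
Case busy = False:
  (5) forces power = False.
  (1) with power=F forces safe = False.
  Constraint (3) is violated (busy=F, power=F, safe=F) — contradiction.
Both cases fail — unsatisfiable.

Unsatisfiable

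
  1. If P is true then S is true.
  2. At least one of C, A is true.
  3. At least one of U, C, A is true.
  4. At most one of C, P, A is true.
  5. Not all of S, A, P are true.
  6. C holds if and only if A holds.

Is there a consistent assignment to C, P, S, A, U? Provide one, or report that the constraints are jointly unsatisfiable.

The formula is unsatisfiable.

Case A = True:
  (4) with A=T forces C = False.
  Constraint (6) is violated (C=F, A=T) — contradiction.
Case A = False:
  (2) with A=F forces C = True.
  Constraint (6) is violated (C=T, A=F) — contradiction.
Both cases fail — unsatisfiable.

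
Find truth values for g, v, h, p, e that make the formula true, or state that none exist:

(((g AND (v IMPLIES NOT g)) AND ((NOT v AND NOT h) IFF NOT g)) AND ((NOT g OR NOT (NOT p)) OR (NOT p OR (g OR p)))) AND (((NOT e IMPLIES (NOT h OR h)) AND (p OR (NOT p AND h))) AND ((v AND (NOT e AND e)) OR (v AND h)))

Unsatisfiable

Case g = True: the formula simplifies to (NOT v AND NOT ((NOT v AND NOT h))) AND (((NOT e IMPLIES (NOT h OR h)) AND (p OR (NOT p AND h))) AND ((v AND (NOT e AND e)) OR (v AND h))).
  v = True: the conjunct NOT v is False.
  v = False: the conjunct (v AND (NOT e AND e)) OR (v AND h) becomes (False AND (NOT e AND e)) OR (False AND h) = False.
Case g = False: the conjunct g is False.
Both cases fail — unsatisfiable.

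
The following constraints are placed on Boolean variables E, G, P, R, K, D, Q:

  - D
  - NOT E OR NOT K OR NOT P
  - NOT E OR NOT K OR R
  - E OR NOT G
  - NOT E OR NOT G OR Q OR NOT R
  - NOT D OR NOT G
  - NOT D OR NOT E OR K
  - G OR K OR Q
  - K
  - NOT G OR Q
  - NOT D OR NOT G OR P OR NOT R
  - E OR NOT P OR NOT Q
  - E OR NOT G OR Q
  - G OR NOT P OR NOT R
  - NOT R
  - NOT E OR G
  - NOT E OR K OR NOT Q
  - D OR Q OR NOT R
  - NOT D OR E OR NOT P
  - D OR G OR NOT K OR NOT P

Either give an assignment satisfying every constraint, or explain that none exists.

Unit clause (D) forces D = True.
In (NOT D OR NOT G) only NOT G is left, so G = False.
Unit clause (K) forces K = True.
Unit clause (NOT R) forces R = False.
In (NOT E OR G) only NOT E is left, so E = False.
In (NOT D OR E OR NOT P) only NOT P is left, so P = False.
Set Q = True.
All clauses satisfied.

E: False, G: False, P: False, R: False, K: True, D: True, Q: True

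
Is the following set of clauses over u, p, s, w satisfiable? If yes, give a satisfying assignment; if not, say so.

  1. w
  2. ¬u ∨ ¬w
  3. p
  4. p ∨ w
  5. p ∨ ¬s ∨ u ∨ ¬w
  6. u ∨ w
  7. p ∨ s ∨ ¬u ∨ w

Unit clause (w) forces w = True.
In (¬u ∨ ¬w) only ¬u is left, so u = False.
Unit clause (p) forces p = True.
Set s = True.
Check each clause:
  (w): w holds.
  (¬u ∨ ¬w): ¬u holds.
  (p): p holds.
  (p ∨ w): p holds.
  (p ∨ ¬s ∨ u ∨ ¬w): p holds.
  (u ∨ w): w holds.
  (p ∨ s ∨ ¬u ∨ w): p holds.
All clauses satisfied.

u = False, p = True, s = True, w = True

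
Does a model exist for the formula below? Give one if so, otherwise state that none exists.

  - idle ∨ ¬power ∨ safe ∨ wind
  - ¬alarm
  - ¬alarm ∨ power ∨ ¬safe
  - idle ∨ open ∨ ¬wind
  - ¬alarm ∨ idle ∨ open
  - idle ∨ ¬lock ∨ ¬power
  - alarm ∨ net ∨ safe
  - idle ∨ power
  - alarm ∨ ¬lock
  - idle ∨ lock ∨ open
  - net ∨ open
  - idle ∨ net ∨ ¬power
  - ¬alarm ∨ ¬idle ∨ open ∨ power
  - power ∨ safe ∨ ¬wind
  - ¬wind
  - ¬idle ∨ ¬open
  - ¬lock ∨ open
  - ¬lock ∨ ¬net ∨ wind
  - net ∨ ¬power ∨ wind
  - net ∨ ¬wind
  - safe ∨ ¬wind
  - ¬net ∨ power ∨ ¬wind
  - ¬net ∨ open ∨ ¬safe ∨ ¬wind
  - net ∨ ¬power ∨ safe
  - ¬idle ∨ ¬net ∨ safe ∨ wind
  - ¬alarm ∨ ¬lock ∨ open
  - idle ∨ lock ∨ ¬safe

Unit clause (¬alarm) forces alarm = False.
In (alarm ∨ ¬lock) only ¬lock is left, so lock = False.
Unit clause (¬wind) forces wind = False.
Try net = False:
  (alarm ∨ net ∨ safe) forces safe = True.
  (net ∨ open) forces open = True.
  (¬idle ∨ ¬open) forces idle = False.
  clause (idle ∨ lock ∨ ¬safe) is falsified — backtrack.
So net = True.
Try idle = False:
  (idle ∨ power) forces power = True.
  (idle ∨ ¬power ∨ safe ∨ wind) forces safe = True.
  clause (idle ∨ lock ∨ ¬safe) is falsified — backtrack.
So idle = True.
  then (¬idle ∨ ¬open) forces open = False.
  then (¬idle ∨ ¬net ∨ safe ∨ wind) forces safe = True.
Set power = True.
All clauses satisfied.

lock=F, net=T, wind=F, idle=T, safe=T, alarm=F, open=F, power=T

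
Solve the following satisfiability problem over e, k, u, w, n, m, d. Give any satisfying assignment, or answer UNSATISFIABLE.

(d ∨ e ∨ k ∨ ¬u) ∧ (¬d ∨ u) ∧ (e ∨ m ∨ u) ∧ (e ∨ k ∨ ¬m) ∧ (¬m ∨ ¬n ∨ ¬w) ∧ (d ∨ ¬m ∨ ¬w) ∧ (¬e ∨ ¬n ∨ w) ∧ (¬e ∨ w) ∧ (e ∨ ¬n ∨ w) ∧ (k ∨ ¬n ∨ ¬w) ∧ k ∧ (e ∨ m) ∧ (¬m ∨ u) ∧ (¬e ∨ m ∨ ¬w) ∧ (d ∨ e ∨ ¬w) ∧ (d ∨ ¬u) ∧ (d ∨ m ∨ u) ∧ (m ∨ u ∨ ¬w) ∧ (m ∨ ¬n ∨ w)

Unit clause (k) forces k = True.
Set e = False.
  then (e ∨ m) forces m = True.
  then (¬m ∨ u) forces u = True.
  then (d ∨ ¬u) forces d = True.
Set w = True.
  then (¬m ∨ ¬n ∨ ¬w) forces n = False.
All clauses satisfied.

e=F, k=T, u=T, w=T, n=F, m=T, d=T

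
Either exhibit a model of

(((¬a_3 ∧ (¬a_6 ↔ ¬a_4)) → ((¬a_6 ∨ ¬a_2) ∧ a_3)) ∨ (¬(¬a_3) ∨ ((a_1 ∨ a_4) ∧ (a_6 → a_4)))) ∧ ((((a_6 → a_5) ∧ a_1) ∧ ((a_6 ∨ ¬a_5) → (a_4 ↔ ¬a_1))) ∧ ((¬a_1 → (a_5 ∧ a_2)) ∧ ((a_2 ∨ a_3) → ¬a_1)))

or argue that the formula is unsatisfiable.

a_1 = True; a_2 = False; a_3 = False; a_4 = False; a_5 = False; a_6 = False

  ((¬a_3 ∧ (¬a_6 ↔ ¬a_4)) → ((¬a_6 ∨ ¬a_2) ∧ a_3)) ∨ (¬(¬a_3) ∨ ((a_1 ∨ a_4) ∧ (a_6 → a_4))) = True
    (¬a_3 ∧ (¬a_6 ↔ ¬a_4)) → ((¬a_6 ∨ ¬a_2) ∧ a_3) = False
      ¬a_3 ∧ (¬a_6 ↔ ¬a_4) = True
        ¬a_3 = True
        ¬a_6 ↔ ¬a_4 = True
          ¬a_6 = True
          ¬a_4 = True
      (¬a_6 ∨ ¬a_2) ∧ a_3 = False
        ¬a_6 ∨ ¬a_2 = True
          ¬a_6 = True
          ¬a_2 = True
    ¬(¬a_3) ∨ ((a_1 ∨ a_4) ∧ (a_6 → a_4)) = True
      ¬(¬a_3) = False
        ¬a_3 = True
      (a_1 ∨ a_4) ∧ (a_6 → a_4) = True
        a_1 ∨ a_4 = True
        a_6 → a_4 = True
  (((a_6 → a_5) ∧ a_1) ∧ ((a_6 ∨ ¬a_5) → (a_4 ↔ ¬a_1))) ∧ ((¬a_1 → (a_5 ∧ a_2)) ∧ ((a_2 ∨ a_3) → ¬a_1)) = True
    ((a_6 → a_5) ∧ a_1) ∧ ((a_6 ∨ ¬a_5) → (a_4 ↔ ¬a_1)) = True
      (a_6 → a_5) ∧ a_1 = True
        a_6 → a_5 = True
      (a_6 ∨ ¬a_5) → (a_4 ↔ ¬a_1) = True
        a_6 ∨ ¬a_5 = True
          ¬a_5 = True
        a_4 ↔ ¬a_1 = True
          ¬a_1 = False
    (¬a_1 → (a_5 ∧ a_2)) ∧ ((a_2 ∨ a_3) → ¬a_1) = True
      ¬a_1 → (a_5 ∧ a_2) = True
        ¬a_1 = False
        a_5 ∧ a_2 = False
      (a_2 ∨ a_3) → ¬a_1 = True
        a_2 ∨ a_3 = False
        ¬a_1 = False
Both conjuncts True, so the formula holds.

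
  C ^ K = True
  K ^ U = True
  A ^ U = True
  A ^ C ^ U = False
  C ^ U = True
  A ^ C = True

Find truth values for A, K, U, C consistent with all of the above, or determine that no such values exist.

The formula is unsatisfiable.

Adding constraints 1, 2, 5 mod 2: every variable appears an even number of times on the left, so the left side is 0.
But the right sides sum to 1 (mod 2). 0 ≠ 1 — the system is inconsistent.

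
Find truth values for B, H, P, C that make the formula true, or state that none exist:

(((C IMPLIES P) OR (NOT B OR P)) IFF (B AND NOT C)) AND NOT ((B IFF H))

B = True; H = False; P = True; C = False

  ((C IMPLIES P) OR (NOT B OR P)) IFF (B AND NOT C) = True
    (C IMPLIES P) OR (NOT B OR P) = True
      C IMPLIES P = True
      NOT B OR P = True
        NOT B = False
    B AND NOT C = True
      NOT C = True
  NOT ((B IFF H)) = True
    B IFF H = False
Both conjuncts True, so the formula holds.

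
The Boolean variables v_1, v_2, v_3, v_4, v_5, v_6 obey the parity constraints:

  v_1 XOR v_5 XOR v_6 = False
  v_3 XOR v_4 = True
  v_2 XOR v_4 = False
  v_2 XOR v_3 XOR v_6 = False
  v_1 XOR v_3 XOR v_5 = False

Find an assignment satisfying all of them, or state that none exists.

v_1 = False; v_2 = False; v_3 = True; v_4 = False; v_5 = True; v_6 = True

v_1 XOR v_5 XOR v_6 = F XOR T XOR T = False ✓
v_3 XOR v_4 = T XOR F = True ✓
v_2 XOR v_4 = F XOR F = False ✓
v_2 XOR v_3 XOR v_6 = F XOR T XOR T = False ✓
v_1 XOR v_3 XOR v_5 = F XOR T XOR T = False ✓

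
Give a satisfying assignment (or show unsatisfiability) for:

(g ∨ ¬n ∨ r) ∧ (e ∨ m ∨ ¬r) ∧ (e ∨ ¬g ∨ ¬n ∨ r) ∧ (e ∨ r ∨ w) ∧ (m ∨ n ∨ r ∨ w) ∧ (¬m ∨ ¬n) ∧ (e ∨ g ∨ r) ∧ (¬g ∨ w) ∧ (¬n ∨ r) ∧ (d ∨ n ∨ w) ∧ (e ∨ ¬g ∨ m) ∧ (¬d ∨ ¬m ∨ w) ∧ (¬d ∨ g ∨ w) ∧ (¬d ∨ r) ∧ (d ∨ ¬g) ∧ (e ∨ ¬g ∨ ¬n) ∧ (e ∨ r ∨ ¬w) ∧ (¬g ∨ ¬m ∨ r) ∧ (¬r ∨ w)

Set n = True.
  then (¬m ∨ ¬n) forces m = False.
  then (¬n ∨ r) forces r = True.
  then (¬r ∨ w) forces w = True.
  then (e ∨ m ∨ ¬r) forces e = True.
Set d = True.
Set g = False.
All clauses satisfied.

n=T, d=T, g=F, e=T, r=T, w=T, m=F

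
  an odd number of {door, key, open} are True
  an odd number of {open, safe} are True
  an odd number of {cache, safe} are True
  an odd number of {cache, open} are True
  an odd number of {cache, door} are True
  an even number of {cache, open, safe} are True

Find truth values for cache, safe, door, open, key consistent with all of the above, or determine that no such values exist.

Adding constraints 2, 3, 4 mod 2: every variable appears an even number of times on the left, so the left side is 0.
But the right sides sum to 1 (mod 2). 0 ≠ 1 — the system is inconsistent.

Unsatisfiable — no assignment works.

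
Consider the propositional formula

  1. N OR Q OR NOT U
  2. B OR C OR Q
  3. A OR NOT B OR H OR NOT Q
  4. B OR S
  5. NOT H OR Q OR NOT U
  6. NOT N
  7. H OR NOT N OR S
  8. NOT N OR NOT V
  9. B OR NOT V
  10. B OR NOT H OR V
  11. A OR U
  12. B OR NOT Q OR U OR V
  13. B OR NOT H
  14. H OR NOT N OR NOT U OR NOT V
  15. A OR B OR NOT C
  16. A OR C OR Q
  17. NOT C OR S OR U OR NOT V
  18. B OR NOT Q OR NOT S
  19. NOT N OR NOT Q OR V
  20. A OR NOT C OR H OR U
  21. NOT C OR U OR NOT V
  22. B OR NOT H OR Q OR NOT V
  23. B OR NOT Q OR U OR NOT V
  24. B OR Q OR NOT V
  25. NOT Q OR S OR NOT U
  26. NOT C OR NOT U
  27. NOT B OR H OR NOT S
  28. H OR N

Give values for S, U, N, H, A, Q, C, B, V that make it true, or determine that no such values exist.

Unit clause (NOT N) forces N = False.
In (H OR N) only H is left, so H = True.
In (B OR NOT H) only B is left, so B = True.
Set S = True.
Set U = False.
  then (A OR U) forces A = True.
Set Q = True.
Set C = False.
Set V = True.
All clauses satisfied.

S = True, U = False, N = False, H = True, A = True, Q = True, C = False, B = True, V = True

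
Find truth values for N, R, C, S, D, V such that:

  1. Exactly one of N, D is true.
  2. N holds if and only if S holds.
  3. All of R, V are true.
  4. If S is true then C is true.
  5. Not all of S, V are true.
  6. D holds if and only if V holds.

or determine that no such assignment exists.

N: False, R: True, C: True, S: False, D: True, V: True

  (1) {N, D}: 1 true — exactly one ✓
  (2) N=F, S=F — same ✓
  (3) {R, V}: all 2 true ✓
  (4) S=F ⇒ C: vacuous ✓
  (5) {S, V}: 1/2 true — not all ✓
  (6) D=T, V=T — same ✓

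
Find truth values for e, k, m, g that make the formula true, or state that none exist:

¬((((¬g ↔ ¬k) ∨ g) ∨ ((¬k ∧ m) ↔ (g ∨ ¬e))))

e: False, k: True, m: True, g: False

  ¬((((¬g ↔ ¬k) ∨ g) ∨ ((¬k ∧ m) ↔ (g ∨ ¬e)))) = True
    ((¬g ↔ ¬k) ∨ g) ∨ ((¬k ∧ m) ↔ (g ∨ ¬e)) = False
      (¬g ↔ ¬k) ∨ g = False
        ¬g ↔ ¬k = False
          ¬g = True
          ¬k = False
      (¬k ∧ m) ↔ (g ∨ ¬e) = False
        ¬k ∧ m = False
          ¬k = False
        g ∨ ¬e = True
          ¬e = True
The formula evaluates to True.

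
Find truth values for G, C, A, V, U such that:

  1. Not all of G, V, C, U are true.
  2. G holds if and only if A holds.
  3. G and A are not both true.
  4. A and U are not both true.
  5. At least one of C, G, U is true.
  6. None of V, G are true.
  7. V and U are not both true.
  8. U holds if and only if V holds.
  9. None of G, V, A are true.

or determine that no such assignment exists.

G=F, C=T, A=F, V=F, U=F

  (1) {G, V, C, U}: 1/4 true — not all ✓
  (2) G=F, A=F — same ✓
  (3) G=F, A=F — not both ✓
  (4) A=F, U=F — not both ✓
  (5) {C, G, U}: 1 true — at least one ✓
  (6) {V, G}: 0 true — none ✓
  (7) V=F, U=F — not both ✓
  (8) U=F, V=F — same ✓
  (9) {G, V, A}: 0 true — none ✓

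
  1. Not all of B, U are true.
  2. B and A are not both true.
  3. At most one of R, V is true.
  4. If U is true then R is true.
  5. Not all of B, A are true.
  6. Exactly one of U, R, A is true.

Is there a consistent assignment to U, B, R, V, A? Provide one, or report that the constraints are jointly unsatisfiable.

U = False, B = False, R = False, V = True, A = True

  (1) {B, U}: 0/2 true — not all ✓
  (2) B=F, A=T — not both ✓
  (3) {R, V}: 1 true — at most one ✓
  (4) U=F ⇒ R: vacuous ✓
  (5) {B, A}: 1/2 true — not all ✓
  (6) {U, R, A}: 1 true — exactly one ✓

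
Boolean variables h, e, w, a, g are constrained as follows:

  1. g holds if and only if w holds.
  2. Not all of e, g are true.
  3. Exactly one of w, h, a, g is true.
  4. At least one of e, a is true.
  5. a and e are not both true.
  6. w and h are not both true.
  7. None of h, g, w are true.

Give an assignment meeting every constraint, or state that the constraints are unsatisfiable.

h=F; e=F; w=F; a=T; g=F

  (1) g=F, w=F — same ✓
  (2) {e, g}: 0/2 true — not all ✓
  (3) {w, h, a, g}: 1 true — exactly one ✓
  (4) {e, a}: 1 true — at least one ✓
  (5) a=T, e=F — not both ✓
  (6) w=F, h=F — not both ✓
  (7) {h, g, w}: 0 true — none ✓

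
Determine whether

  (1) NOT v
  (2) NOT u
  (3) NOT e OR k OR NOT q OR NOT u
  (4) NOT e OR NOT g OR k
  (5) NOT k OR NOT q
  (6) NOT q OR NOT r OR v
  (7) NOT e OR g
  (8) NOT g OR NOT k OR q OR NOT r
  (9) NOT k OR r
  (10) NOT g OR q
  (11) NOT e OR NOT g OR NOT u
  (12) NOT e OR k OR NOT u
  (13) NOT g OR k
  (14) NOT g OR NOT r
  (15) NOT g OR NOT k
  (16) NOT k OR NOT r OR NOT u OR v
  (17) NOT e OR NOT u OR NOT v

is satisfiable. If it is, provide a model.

Unit clause (NOT v) forces v = False.
Unit clause (NOT u) forces u = False.
Set k = False.
  then (NOT g OR k) forces g = False.
  then (NOT e OR g) forces e = False.
Set r = True.
  then (NOT q OR NOT r OR v) forces q = False.
All clauses satisfied.

k=F; g=F; u=F; r=T; e=F; v=F; q=F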